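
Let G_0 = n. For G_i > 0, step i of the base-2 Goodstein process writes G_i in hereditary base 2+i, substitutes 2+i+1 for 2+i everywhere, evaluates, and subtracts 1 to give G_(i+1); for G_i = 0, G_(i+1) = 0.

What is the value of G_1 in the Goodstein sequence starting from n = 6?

base 2: 6 = 2^2 + 2; at 3: 3^3 + 3 = 30; next = 29
base 3: 29 = 3^3 + 2; at 4: 4^4 + 2 = 258; next = 257

29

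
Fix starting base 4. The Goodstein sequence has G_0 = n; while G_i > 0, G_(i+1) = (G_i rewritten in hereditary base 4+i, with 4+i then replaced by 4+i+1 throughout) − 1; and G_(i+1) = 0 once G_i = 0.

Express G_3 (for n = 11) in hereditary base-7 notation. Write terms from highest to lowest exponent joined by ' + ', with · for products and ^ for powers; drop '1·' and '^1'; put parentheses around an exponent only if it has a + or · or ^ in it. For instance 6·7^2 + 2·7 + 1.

2·7

G_0=11  [base 4] 2·4 + 3  →[4↦5]→  2·5 + 3 = 13  −1 ⇒ G_1=12
G_1=12  [base 5] 2·5 + 2  →[5↦6]→  2·6 + 2 = 14  −1 ⇒ G_2=13
G_2=13  [base 6] 2·6 + 1  →[6↦7]→  2·7 + 1 = 15  −1 ⇒ G_3=14
G_3=14  [base 7] 2·7  →[7↦8]→  2·8 = 16  −1 ⇒ G_4=15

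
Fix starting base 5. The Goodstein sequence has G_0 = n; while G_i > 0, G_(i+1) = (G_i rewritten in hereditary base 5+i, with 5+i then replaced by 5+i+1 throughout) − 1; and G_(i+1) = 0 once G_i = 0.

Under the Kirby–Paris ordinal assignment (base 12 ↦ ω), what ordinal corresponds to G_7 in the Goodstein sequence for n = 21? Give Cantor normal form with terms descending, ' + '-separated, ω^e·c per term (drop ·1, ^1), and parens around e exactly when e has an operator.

(0) 21|_5 = 4·5 + 1 ↦ 4·6 + 1|_6 = 25 ⇒ 24
(1) 24|_6 = 4·6 ↦ 4·7|_7 = 28 ⇒ 27
(2) 27|_7 = 3·7 + 6 ↦ 3·8 + 6|_8 = 30 ⇒ 29
(3) 29|_8 = 3·8 + 5 ↦ 3·9 + 5|_9 = 32 ⇒ 31
(4) 31|_9 = 3·9 + 4 ↦ 3·10 + 4|_10 = 34 ⇒ 33
(5) 33|_10 = 3·10 + 3 ↦ 3·11 + 3|_11 = 36 ⇒ 35
(6) 35|_11 = 3·11 + 2 ↦ 3·12 + 2|_12 = 38 ⇒ 37
(7) 37|_12 = 3·12 + 1 ↦ 3·13 + 1|_13 = 40 ⇒ 39

ω·3 + 1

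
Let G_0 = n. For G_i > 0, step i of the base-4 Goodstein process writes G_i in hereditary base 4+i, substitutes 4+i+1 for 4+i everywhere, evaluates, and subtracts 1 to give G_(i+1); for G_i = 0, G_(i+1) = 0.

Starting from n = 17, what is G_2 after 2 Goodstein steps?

35

G_0=17  [base 4] 4^2 + 1  →[4↦5]→  5^2 + 1 = 26  −1 ⇒ G_1=25
G_1=25  [base 5] 5^2  →[5↦6]→  6^2 = 36  −1 ⇒ G_2=35
G_2=35  [base 6] 5·6 + 5  →[6↦7]→  5·7 + 5 = 40  −1 ⇒ G_3=39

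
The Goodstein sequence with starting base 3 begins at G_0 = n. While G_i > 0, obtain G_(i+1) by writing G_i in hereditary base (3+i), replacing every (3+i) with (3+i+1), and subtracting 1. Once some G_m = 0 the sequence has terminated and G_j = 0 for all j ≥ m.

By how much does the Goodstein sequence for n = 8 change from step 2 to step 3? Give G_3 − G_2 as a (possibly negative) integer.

1

(0) 8|_3 = 2·3 + 2 ↦ 2·4 + 2|_4 = 10 ⇒ 9
(1) 9|_4 = 2·4 + 1 ↦ 2·5 + 1|_5 = 11 ⇒ 10
(2) 10|_5 = 2·5 ↦ 2·6|_6 = 12 ⇒ 11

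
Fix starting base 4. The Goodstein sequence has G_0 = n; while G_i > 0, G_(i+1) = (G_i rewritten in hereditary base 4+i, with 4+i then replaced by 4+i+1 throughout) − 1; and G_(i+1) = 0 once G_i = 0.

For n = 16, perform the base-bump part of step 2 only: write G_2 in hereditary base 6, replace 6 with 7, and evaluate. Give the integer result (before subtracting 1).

[0] 16 ≡ 4^2 (base 4). Lift 5: 25. −1: 24.
[1] 24 ≡ 4·5 + 4 (base 5). Lift 6: 28. −1: 27.

31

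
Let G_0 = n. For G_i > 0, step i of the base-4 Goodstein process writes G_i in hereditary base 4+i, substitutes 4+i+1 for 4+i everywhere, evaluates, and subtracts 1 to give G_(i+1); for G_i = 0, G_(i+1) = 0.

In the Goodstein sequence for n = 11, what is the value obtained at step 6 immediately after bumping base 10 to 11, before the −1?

16

(0) 11|_4 = 2·4 + 3 ↦ 2·5 + 3|_5 = 13 ⇒ 12
(1) 12|_5 = 2·5 + 2 ↦ 2·6 + 2|_6 = 14 ⇒ 13
(2) 13|_6 = 2·6 + 1 ↦ 2·7 + 1|_7 = 15 ⇒ 14
(3) 14|_7 = 2·7 ↦ 2·8|_8 = 16 ⇒ 15
(4) 15|_8 = 8 + 7 ↦ 9 + 7|_9 = 16 ⇒ 15
(5) 15|_9 = 9 + 6 ↦ 10 + 6|_10 = 16 ⇒ 15
(6) 15|_10 = 10 + 5 ↦ 11 + 5|_11 = 16 ⇒ 15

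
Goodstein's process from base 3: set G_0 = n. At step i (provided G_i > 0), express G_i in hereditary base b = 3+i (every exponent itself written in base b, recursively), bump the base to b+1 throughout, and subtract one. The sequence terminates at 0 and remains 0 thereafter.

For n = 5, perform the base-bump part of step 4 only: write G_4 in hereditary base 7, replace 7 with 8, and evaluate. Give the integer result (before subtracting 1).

4

i=0: 5 = 3 + 2 (b=3); 3→4: 4 + 2 = 6; 6−1 = 5
i=1: 5 = 4 + 1 (b=4); 4→5: 5 + 1 = 6; 6−1 = 5
i=2: 5 = 5 (b=5); 5→6: 6 = 6; 6−1 = 5
i=3: 5 = 5 (b=6); 6→7: 5 = 5; 5−1 = 4
i=4: 4 = 4 (b=7); 7→8: 4 = 4; 4−1 = 3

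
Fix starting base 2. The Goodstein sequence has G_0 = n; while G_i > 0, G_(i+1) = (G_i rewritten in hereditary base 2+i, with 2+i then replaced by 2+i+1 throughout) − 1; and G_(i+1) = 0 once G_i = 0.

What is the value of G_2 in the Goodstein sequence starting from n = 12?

1065

i=0: 12 = 2^(2 + 1) + 2^2 (b=2); 2→3: 3^(3 + 1) + 3^3 = 108; 108−1 = 107
i=1: 107 = 3^(3 + 1) + 2·3^2 + 2·3 + 2 (b=3); 3→4: 4^(4 + 1) + 2·4^2 + 2·4 + 2 = 1066; 1066−1 = 1065
i=2: 1065 = 4^(4 + 1) + 2·4^2 + 2·4 + 1 (b=4); 4→5: 5^(5 + 1) + 2·5^2 + 2·5 + 1 = 15686; 15686−1 = 15685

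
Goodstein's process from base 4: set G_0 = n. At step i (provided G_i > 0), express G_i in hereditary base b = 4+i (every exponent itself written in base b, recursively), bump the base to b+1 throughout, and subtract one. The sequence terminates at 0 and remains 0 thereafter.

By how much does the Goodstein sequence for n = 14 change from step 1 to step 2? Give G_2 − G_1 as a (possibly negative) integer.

14 —HB4→ 3·4 + 2 —bump→ 3·5 + 2 = 17 —(−1)→ 16
16 —HB5→ 3·5 + 1 —bump→ 3·6 + 1 = 19 —(−1)→ 18

2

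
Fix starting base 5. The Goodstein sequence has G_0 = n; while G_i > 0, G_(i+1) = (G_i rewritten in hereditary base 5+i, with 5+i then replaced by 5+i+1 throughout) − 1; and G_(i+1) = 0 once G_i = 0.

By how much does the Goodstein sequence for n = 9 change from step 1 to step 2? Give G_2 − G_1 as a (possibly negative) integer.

i=0: 9 = 5 + 4 (b=5); 5→6: 6 + 4 = 10; 10−1 = 9
i=1: 9 = 6 + 3 (b=6); 6→7: 7 + 3 = 10; 10−1 = 9

0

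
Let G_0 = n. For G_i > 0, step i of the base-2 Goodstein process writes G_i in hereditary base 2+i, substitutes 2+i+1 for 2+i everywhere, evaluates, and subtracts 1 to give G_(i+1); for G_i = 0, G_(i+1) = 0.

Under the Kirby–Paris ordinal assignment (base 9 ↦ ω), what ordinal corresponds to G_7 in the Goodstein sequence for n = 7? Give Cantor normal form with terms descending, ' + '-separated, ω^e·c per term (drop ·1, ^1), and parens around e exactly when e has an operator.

ω^7·7 + ω^6·7 + ω^5·7 + ω^4·7 + ω^3·7 + ω^2·7 + ω·7 + 6

[0] 7 ≡ 2^2 + 2 + 1 (base 2). Lift 3: 31. −1: 30.
[1] 30 ≡ 3^3 + 3 (base 3). Lift 4: 260. −1: 259.
[2] 259 ≡ 4^4 + 3 (base 4). Lift 5: 3128. −1: 3127.
[3] 3127 ≡ 5^5 + 2 (base 5). Lift 6: 46658. −1: 46657.
[4] 46657 ≡ 6^6 + 1 (base 6). Lift 7: 823544. −1: 823543.
[5] 823543 ≡ 7^7 (base 7). Lift 8: 16777216. −1: 16777215.
[6] 16777215 ≡ 7·8^7 + 7·8^6 + 7·8^5 + 7·8^4 + 7·8^3 + 7·8^2 + 7·8 + 7 (base 8). Lift 9: 37665880. −1: 37665879.
[7] 37665879 ≡ 7·9^7 + 7·9^6 + 7·9^5 + 7·9^4 + 7·9^3 + 7·9^2 + 7·9 + 6 (base 9). Lift 10: 77777776. −1: 77777775.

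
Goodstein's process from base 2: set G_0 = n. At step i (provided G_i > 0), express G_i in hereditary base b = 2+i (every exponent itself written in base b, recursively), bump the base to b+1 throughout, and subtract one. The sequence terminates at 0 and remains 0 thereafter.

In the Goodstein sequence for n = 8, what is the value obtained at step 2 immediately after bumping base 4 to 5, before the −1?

G_0=8  [base 2] 2^(2 + 1)  →[2↦3]→  3^(3 + 1) = 81  −1 ⇒ G_1=80
G_1=80  [base 3] 2·3^3 + 2·3^2 + 2·3 + 2  →[3↦4]→  2·4^4 + 2·4^2 + 2·4 + 2 = 554  −1 ⇒ G_2=553
G_2=553  [base 4] 2·4^4 + 2·4^2 + 2·4 + 1  →[4↦5]→  2·5^5 + 2·5^2 + 2·5 + 1 = 6311  −1 ⇒ G_3=6310

6311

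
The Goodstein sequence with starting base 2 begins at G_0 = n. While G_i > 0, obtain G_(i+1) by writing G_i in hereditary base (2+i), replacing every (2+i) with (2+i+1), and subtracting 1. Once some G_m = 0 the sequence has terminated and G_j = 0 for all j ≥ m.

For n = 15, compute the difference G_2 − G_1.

G_0=15  [base 2] 2^(2 + 1) + 2^2 + 2 + 1  →[2↦3]→  3^(3 + 1) + 3^3 + 3 + 1 = 112  −1 ⇒ G_1=111
G_1=111  [base 3] 3^(3 + 1) + 3^3 + 3  →[3↦4]→  4^(4 + 1) + 4^4 + 4 = 1284  −1 ⇒ G_2=1283

1172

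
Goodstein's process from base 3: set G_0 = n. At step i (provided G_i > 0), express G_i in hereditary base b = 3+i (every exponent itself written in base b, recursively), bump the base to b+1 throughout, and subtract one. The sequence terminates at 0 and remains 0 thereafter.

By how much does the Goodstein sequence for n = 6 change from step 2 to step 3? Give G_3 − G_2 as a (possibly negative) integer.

0

step 0: 6 = 2·3; sub 4 for 3: 2·4; = 8; G_1 = 8−1 = 7
step 1: 7 = 4 + 3; sub 5 for 4: 5 + 3; = 8; G_2 = 8−1 = 7
step 2: 7 = 5 + 2; sub 6 for 5: 6 + 2; = 8; G_3 = 8−1 = 7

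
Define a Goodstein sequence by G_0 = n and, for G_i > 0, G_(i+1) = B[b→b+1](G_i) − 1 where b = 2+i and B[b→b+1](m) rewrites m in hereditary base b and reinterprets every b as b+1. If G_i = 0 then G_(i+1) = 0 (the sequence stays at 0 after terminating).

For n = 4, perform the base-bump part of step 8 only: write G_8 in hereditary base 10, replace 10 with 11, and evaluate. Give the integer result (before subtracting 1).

[0] 4 ≡ 2^2 (base 2). Lift 3: 27. −1: 26.
[1] 26 ≡ 2·3^2 + 2·3 + 2 (base 3). Lift 4: 42. −1: 41.
[2] 41 ≡ 2·4^2 + 2·4 + 1 (base 4). Lift 5: 61. −1: 60.
[3] 60 ≡ 2·5^2 + 2·5 (base 5). Lift 6: 84. −1: 83.
[4] 83 ≡ 2·6^2 + 6 + 5 (base 6). Lift 7: 110. −1: 109.
[5] 109 ≡ 2·7^2 + 7 + 4 (base 7). Lift 8: 140. −1: 139.
[6] 139 ≡ 2·8^2 + 8 + 3 (base 8). Lift 9: 174. −1: 173.
[7] 173 ≡ 2·9^2 + 9 + 2 (base 9). Lift 10: 212. −1: 211.

254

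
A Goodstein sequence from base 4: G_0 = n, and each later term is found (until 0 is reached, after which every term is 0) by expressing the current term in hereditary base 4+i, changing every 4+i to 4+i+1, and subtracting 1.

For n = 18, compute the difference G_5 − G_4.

base 4: 18 = 4^2 + 2; at 5: 5^2 + 2 = 27; next = 26
base 5: 26 = 5^2 + 1; at 6: 6^2 + 1 = 37; next = 36
base 6: 36 = 6^2; at 7: 7^2 = 49; next = 48
base 7: 48 = 6·7 + 6; at 8: 6·8 + 6 = 54; next = 53
base 8: 53 = 6·8 + 5; at 9: 6·9 + 5 = 59; next = 58

5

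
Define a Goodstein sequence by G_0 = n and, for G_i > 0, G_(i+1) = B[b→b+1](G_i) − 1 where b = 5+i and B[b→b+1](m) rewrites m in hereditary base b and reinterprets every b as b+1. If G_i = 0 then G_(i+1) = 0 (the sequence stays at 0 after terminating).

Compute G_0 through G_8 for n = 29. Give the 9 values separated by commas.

base 5: 29 = 5^2 + 4; at 6: 6^2 + 4 = 40; next = 39
base 6: 39 = 6^2 + 3; at 7: 7^2 + 3 = 52; next = 51
base 7: 51 = 7^2 + 2; at 8: 8^2 + 2 = 66; next = 65
base 8: 65 = 8^2 + 1; at 9: 9^2 + 1 = 82; next = 81
base 9: 81 = 9^2; at 10: 10^2 = 100; next = 99
base 10: 99 = 9·10 + 9; at 11: 9·11 + 9 = 108; next = 107
base 11: 107 = 9·11 + 8; at 12: 9·12 + 8 = 116; next = 115
base 12: 115 = 9·12 + 7; at 13: 9·13 + 7 = 124; next = 123

29, 39, 51, 65, 81, 99, 107, 115, 123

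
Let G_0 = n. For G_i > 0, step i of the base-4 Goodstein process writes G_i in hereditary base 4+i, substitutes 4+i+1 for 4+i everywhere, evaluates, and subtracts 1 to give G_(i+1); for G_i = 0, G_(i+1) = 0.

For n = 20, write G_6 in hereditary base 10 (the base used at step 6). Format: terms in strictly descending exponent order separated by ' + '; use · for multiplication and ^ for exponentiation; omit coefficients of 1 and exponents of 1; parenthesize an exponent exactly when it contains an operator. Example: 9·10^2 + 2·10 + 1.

9·10 + 9

G_0=20  [base 4] 4^2 + 4  →[4↦5]→  5^2 + 5 = 30  −1 ⇒ G_1=29
G_1=29  [base 5] 5^2 + 4  →[5↦6]→  6^2 + 4 = 40  −1 ⇒ G_2=39
G_2=39  [base 6] 6^2 + 3  →[6↦7]→  7^2 + 3 = 52  −1 ⇒ G_3=51
G_3=51  [base 7] 7^2 + 2  →[7↦8]→  8^2 + 2 = 66  −1 ⇒ G_4=65
G_4=65  [base 8] 8^2 + 1  →[8↦9]→  9^2 + 1 = 82  −1 ⇒ G_5=81
G_5=81  [base 9] 9^2  →[9↦10]→  10^2 = 100  −1 ⇒ G_6=99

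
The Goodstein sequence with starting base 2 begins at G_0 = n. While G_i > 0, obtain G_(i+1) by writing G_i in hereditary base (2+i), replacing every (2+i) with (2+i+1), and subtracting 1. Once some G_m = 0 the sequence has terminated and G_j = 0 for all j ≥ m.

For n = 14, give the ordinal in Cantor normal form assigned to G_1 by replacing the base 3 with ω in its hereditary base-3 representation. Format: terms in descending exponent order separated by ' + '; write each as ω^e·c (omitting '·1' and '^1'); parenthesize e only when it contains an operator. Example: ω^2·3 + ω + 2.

G_0 = 14. HB_2(14) = 2^(2 + 1) + 2^2 + 2. Bump = 111. G_1 = 110.
G_1 = 110. HB_3(110) = 3^(3 + 1) + 3^3 + 2. Bump = 1282. G_2 = 1281.

ω^(ω + 1) + ω^ω + 2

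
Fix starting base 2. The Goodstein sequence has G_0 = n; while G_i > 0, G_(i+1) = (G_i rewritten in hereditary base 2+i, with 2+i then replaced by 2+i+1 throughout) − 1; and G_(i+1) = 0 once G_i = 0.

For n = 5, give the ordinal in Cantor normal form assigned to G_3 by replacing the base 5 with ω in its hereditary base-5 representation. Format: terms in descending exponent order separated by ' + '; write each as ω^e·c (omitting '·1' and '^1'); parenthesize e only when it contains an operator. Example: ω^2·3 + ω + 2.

G_0 = 5. HB_2(5) = 2^2 + 1. Bump = 28. G_1 = 27.
G_1 = 27. HB_3(27) = 3^3. Bump = 256. G_2 = 255.
G_2 = 255. HB_4(255) = 3·4^3 + 3·4^2 + 3·4 + 3. Bump = 468. G_3 = 467.
G_3 = 467. HB_5(467) = 3·5^3 + 3·5^2 + 3·5 + 2. Bump = 776. G_4 = 775.

ω^3·3 + ω^2·3 + ω·3 + 2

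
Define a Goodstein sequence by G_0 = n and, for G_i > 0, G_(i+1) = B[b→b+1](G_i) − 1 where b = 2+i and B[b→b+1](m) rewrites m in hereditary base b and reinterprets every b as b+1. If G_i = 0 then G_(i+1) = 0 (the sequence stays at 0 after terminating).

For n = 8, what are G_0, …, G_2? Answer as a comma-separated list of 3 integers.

[0] 8 ≡ 2^(2 + 1) (base 2). Lift 3: 81. −1: 80.
[1] 80 ≡ 2·3^3 + 2·3^2 + 2·3 + 2 (base 3). Lift 4: 554. −1: 553.

8, 80, 553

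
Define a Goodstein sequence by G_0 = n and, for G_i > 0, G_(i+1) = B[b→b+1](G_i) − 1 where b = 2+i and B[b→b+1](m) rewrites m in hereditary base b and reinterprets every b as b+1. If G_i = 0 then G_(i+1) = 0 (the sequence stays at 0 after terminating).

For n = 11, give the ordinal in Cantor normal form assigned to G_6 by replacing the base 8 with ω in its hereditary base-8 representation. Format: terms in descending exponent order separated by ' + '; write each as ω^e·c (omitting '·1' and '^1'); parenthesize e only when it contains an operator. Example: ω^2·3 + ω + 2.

ω^ω·7 + ω^7·7 + ω^6·7 + ω^5·7 + ω^4·7 + ω^3·7 + ω^2·7 + ω·7 + 7

(0) 11|_2 = 2^(2 + 1) + 2 + 1 ↦ 3^(3 + 1) + 3 + 1|_3 = 85 ⇒ 84
(1) 84|_3 = 3^(3 + 1) + 3 ↦ 4^(4 + 1) + 4|_4 = 1028 ⇒ 1027
(2) 1027|_4 = 4^(4 + 1) + 3 ↦ 5^(5 + 1) + 3|_5 = 15628 ⇒ 15627
(3) 15627|_5 = 5^(5 + 1) + 2 ↦ 6^(6 + 1) + 2|_6 = 279938 ⇒ 279937
(4) 279937|_6 = 6^(6 + 1) + 1 ↦ 7^(7 + 1) + 1|_7 = 5764802 ⇒ 5764801
(5) 5764801|_7 = 7^(7 + 1) ↦ 8^(8 + 1)|_8 = 134217728 ⇒ 134217727
(6) 134217727|_8 = 7·8^8 + 7·8^7 + 7·8^6 + 7·8^5 + 7·8^4 + 7·8^3 + 7·8^2 + 7·8 + 7 ↦ 7·9^9 + 7·9^7 + 7·9^6 + 7·9^5 + 7·9^4 + 7·9^3 + 7·9^2 + 7·9 + 7|_9 = 2749609303 ⇒ 2749609302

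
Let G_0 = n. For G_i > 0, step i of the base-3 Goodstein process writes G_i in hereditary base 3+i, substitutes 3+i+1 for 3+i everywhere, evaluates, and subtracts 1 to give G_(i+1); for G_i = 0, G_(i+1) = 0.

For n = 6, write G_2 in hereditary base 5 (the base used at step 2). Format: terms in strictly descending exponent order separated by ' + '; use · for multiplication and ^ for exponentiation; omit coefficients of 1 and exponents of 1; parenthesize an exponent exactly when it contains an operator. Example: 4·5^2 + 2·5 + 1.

base 3: 6 = 2·3; at 4: 2·4 = 8; next = 7
base 4: 7 = 4 + 3; at 5: 5 + 3 = 8; next = 7
base 5: 7 = 5 + 2; at 6: 6 + 2 = 8; next = 7

5 + 2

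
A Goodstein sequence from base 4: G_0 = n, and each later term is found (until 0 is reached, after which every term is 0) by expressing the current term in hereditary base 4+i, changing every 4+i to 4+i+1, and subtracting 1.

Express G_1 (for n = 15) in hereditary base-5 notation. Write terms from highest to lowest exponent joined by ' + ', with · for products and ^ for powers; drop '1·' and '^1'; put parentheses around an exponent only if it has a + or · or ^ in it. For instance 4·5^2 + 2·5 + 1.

i=0: 15 = 3·4 + 3 (b=4); 4→5: 3·5 + 3 = 18; 18−1 = 17
i=1: 17 = 3·5 + 2 (b=5); 5→6: 3·6 + 2 = 20; 20−1 = 19

3·5 + 2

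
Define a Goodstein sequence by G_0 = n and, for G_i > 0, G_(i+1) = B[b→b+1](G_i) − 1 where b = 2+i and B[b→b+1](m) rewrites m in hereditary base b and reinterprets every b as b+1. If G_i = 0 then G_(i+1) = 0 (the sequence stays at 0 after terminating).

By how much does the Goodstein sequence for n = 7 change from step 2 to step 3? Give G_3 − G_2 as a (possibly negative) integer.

(0) 7|_2 = 2^2 + 2 + 1 ↦ 3^3 + 3 + 1|_3 = 31 ⇒ 30
(1) 30|_3 = 3^3 + 3 ↦ 4^4 + 4|_4 = 260 ⇒ 259
(2) 259|_4 = 4^4 + 3 ↦ 5^5 + 3|_5 = 3128 ⇒ 3127

2868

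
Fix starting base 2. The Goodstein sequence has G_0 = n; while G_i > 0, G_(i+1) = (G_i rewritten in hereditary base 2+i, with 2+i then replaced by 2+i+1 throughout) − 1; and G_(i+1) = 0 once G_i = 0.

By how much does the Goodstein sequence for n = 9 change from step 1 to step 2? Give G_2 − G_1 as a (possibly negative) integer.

G_0=9  [base 2] 2^(2 + 1) + 1  →[2↦3]→  3^(3 + 1) + 1 = 82  −1 ⇒ G_1=81
G_1=81  [base 3] 3^(3 + 1)  →[3↦4]→  4^(4 + 1) = 1024  −1 ⇒ G_2=1023

942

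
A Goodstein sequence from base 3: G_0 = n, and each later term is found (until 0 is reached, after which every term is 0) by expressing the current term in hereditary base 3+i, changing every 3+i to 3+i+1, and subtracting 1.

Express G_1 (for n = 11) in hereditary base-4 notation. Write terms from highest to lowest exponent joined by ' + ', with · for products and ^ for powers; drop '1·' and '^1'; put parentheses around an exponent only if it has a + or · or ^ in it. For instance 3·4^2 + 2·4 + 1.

G_0 = 11. HB_3(11) = 3^2 + 2. Bump = 18. G_1 = 17.
G_1 = 17. HB_4(17) = 4^2 + 1. Bump = 26. G_2 = 25.

4^2 + 1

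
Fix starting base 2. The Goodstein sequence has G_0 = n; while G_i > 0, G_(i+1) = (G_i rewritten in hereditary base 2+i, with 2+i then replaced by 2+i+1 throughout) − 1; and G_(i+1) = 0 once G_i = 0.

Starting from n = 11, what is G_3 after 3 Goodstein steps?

[0] 11 ≡ 2^(2 + 1) + 2 + 1 (base 2). Lift 3: 85. −1: 84.
[1] 84 ≡ 3^(3 + 1) + 3 (base 3). Lift 4: 1028. −1: 1027.
[2] 1027 ≡ 4^(4 + 1) + 3 (base 4). Lift 5: 15628. −1: 15627.
[3] 15627 ≡ 5^(5 + 1) + 2 (base 5). Lift 6: 279938. −1: 279937.

15627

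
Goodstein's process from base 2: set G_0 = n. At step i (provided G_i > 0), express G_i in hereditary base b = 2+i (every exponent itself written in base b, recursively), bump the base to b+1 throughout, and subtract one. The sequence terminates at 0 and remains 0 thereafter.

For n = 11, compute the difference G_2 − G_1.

943

(0) 11|_2 = 2^(2 + 1) + 2 + 1 ↦ 3^(3 + 1) + 3 + 1|_3 = 85 ⇒ 84
(1) 84|_3 = 3^(3 + 1) + 3 ↦ 4^(4 + 1) + 4|_4 = 1028 ⇒ 1027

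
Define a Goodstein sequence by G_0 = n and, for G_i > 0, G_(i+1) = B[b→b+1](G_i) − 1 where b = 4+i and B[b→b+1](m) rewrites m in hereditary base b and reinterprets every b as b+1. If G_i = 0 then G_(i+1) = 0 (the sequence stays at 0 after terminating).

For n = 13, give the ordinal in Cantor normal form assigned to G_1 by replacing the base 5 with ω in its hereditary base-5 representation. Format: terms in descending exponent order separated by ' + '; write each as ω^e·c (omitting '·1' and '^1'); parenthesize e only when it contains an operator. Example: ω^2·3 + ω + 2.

13 —HB4→ 3·4 + 1 —bump→ 3·5 + 1 = 16 —(−1)→ 15
15 —HB5→ 3·5 —bump→ 3·6 = 18 —(−1)→ 17

ω·3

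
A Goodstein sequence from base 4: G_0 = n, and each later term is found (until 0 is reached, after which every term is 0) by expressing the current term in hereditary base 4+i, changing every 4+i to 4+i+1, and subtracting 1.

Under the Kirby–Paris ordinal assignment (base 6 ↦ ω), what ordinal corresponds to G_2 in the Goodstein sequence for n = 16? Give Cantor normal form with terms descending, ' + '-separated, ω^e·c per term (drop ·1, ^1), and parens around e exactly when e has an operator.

ω·4 + 3

G_0=16  [base 4] 4^2  →[4↦5]→  5^2 = 25  −1 ⇒ G_1=24
G_1=24  [base 5] 4·5 + 4  →[5↦6]→  4·6 + 4 = 28  −1 ⇒ G_2=27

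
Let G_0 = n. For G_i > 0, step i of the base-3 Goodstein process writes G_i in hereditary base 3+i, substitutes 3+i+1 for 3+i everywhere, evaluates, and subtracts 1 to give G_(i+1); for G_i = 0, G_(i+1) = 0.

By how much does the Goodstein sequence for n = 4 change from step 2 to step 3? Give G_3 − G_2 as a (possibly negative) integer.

-1

(0) 4|_3 = 3 + 1 ↦ 4 + 1|_4 = 5 ⇒ 4
(1) 4|_4 = 4 ↦ 5|_5 = 5 ⇒ 4
(2) 4|_5 = 4 ↦ 4|_6 = 4 ⇒ 3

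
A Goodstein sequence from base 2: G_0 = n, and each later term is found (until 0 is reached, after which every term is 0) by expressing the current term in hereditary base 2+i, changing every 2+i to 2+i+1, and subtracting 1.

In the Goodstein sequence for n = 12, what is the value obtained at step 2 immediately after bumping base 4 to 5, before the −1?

15686

(0) 12|_2 = 2^(2 + 1) + 2^2 ↦ 3^(3 + 1) + 3^3|_3 = 108 ⇒ 107
(1) 107|_3 = 3^(3 + 1) + 2·3^2 + 2·3 + 2 ↦ 4^(4 + 1) + 2·4^2 + 2·4 + 2|_4 = 1066 ⇒ 1065
(2) 1065|_4 = 4^(4 + 1) + 2·4^2 + 2·4 + 1 ↦ 5^(5 + 1) + 2·5^2 + 2·5 + 1|_5 = 15686 ⇒ 15685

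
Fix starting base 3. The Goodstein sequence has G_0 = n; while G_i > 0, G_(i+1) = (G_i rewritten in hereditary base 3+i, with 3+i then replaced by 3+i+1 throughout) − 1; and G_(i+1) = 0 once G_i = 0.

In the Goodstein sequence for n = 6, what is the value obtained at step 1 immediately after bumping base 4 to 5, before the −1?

8

[0] 6 ≡ 2·3 (base 3). Lift 4: 8. −1: 7.
[1] 7 ≡ 4 + 3 (base 4). Lift 5: 8. −1: 7.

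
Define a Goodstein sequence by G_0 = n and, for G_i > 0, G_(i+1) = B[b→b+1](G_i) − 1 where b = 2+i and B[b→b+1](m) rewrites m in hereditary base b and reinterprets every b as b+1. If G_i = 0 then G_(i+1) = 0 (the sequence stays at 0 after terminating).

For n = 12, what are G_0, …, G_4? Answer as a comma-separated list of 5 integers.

G_0=12  [base 2] 2^(2 + 1) + 2^2  →[2↦3]→  3^(3 + 1) + 3^3 = 108  −1 ⇒ G_1=107
G_1=107  [base 3] 3^(3 + 1) + 2·3^2 + 2·3 + 2  →[3↦4]→  4^(4 + 1) + 2·4^2 + 2·4 + 2 = 1066  −1 ⇒ G_2=1065
G_2=1065  [base 4] 4^(4 + 1) + 2·4^2 + 2·4 + 1  →[4↦5]→  5^(5 + 1) + 2·5^2 + 2·5 + 1 = 15686  −1 ⇒ G_3=15685
G_3=15685  [base 5] 5^(5 + 1) + 2·5^2 + 2·5  →[5↦6]→  6^(6 + 1) + 2·6^2 + 2·6 = 280020  −1 ⇒ G_4=280019

12, 107, 1065, 15685, 280019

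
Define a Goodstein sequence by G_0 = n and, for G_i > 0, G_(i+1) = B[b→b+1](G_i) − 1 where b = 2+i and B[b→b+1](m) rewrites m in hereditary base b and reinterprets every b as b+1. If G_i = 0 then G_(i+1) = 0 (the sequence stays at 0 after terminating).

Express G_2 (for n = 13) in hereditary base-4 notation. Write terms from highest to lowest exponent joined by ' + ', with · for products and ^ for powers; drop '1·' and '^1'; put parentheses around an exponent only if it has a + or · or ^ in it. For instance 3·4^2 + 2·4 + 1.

13 —HB2→ 2^(2 + 1) + 2^2 + 1 —bump→ 3^(3 + 1) + 3^3 + 1 = 109 —(−1)→ 108
108 —HB3→ 3^(3 + 1) + 3^3 —bump→ 4^(4 + 1) + 4^4 = 1280 —(−1)→ 1279
1279 —HB4→ 4^(4 + 1) + 3·4^3 + 3·4^2 + 3·4 + 3 —bump→ 5^(5 + 1) + 3·5^3 + 3·5^2 + 3·5 + 3 = 16093 —(−1)→ 16092

4^(4 + 1) + 3·4^3 + 3·4^2 + 3·4 + 3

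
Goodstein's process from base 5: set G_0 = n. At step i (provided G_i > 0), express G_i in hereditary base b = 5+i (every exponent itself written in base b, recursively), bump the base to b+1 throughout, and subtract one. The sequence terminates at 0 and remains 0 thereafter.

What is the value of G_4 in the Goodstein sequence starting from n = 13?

17

G_0 = 13. HB_5(13) = 2·5 + 3. Bump = 15. G_1 = 14.
G_1 = 14. HB_6(14) = 2·6 + 2. Bump = 16. G_2 = 15.
G_2 = 15. HB_7(15) = 2·7 + 1. Bump = 17. G_3 = 16.
G_3 = 16. HB_8(16) = 2·8. Bump = 18. G_4 = 17.
G_4 = 17. HB_9(17) = 9 + 8. Bump = 18. G_5 = 17.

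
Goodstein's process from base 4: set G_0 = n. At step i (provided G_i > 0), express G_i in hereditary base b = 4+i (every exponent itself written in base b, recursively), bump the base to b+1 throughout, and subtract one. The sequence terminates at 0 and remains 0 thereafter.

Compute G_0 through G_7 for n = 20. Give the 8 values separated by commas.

20, 29, 39, 51, 65, 81, 99, 107

i=0: 20 = 4^2 + 4 (b=4); 4→5: 5^2 + 5 = 30; 30−1 = 29
i=1: 29 = 5^2 + 4 (b=5); 5→6: 6^2 + 4 = 40; 40−1 = 39
i=2: 39 = 6^2 + 3 (b=6); 6→7: 7^2 + 3 = 52; 52−1 = 51
i=3: 51 = 7^2 + 2 (b=7); 7→8: 8^2 + 2 = 66; 66−1 = 65
i=4: 65 = 8^2 + 1 (b=8); 8→9: 9^2 + 1 = 82; 82−1 = 81
i=5: 81 = 9^2 (b=9); 9→10: 10^2 = 100; 100−1 = 99
i=6: 99 = 9·10 + 9 (b=10); 10→11: 9·11 + 9 = 108; 108−1 = 107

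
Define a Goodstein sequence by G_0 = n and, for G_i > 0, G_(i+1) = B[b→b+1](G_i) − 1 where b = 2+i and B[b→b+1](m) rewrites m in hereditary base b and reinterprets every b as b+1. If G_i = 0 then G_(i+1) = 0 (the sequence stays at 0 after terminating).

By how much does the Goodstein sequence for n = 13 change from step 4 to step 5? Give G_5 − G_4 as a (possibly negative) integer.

(0) 13|_2 = 2^(2 + 1) + 2^2 + 1 ↦ 3^(3 + 1) + 3^3 + 1|_3 = 109 ⇒ 108
(1) 108|_3 = 3^(3 + 1) + 3^3 ↦ 4^(4 + 1) + 4^4|_4 = 1280 ⇒ 1279
(2) 1279|_4 = 4^(4 + 1) + 3·4^3 + 3·4^2 + 3·4 + 3 ↦ 5^(5 + 1) + 3·5^3 + 3·5^2 + 3·5 + 3|_5 = 16093 ⇒ 16092
(3) 16092|_5 = 5^(5 + 1) + 3·5^3 + 3·5^2 + 3·5 + 2 ↦ 6^(6 + 1) + 3·6^3 + 3·6^2 + 3·6 + 2|_6 = 280712 ⇒ 280711
(4) 280711|_6 = 6^(6 + 1) + 3·6^3 + 3·6^2 + 3·6 + 1 ↦ 7^(7 + 1) + 3·7^3 + 3·7^2 + 3·7 + 1|_7 = 5765999 ⇒ 5765998

5485287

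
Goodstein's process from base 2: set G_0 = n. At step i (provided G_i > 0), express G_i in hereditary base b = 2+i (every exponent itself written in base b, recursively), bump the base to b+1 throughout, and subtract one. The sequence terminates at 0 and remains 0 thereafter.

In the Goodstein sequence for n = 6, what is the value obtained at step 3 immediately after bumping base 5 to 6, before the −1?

G_0 = 6. HB_2(6) = 2^2 + 2. Bump = 30. G_1 = 29.
G_1 = 29. HB_3(29) = 3^3 + 2. Bump = 258. G_2 = 257.
G_2 = 257. HB_4(257) = 4^4 + 1. Bump = 3126. G_3 = 3125.
G_3 = 3125. HB_5(3125) = 5^5. Bump = 46656. G_4 = 46655.

46656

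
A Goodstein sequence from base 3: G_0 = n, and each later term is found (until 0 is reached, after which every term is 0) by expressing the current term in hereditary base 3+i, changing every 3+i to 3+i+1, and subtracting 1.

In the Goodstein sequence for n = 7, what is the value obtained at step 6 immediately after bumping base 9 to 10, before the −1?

10

step 0: 7 = 2·3 + 1; sub 4 for 3: 2·4 + 1; = 9; G_1 = 9−1 = 8
step 1: 8 = 2·4; sub 5 for 4: 2·5; = 10; G_2 = 10−1 = 9
step 2: 9 = 5 + 4; sub 6 for 5: 6 + 4; = 10; G_3 = 10−1 = 9
step 3: 9 = 6 + 3; sub 7 for 6: 7 + 3; = 10; G_4 = 10−1 = 9
step 4: 9 = 7 + 2; sub 8 for 7: 8 + 2; = 10; G_5 = 10−1 = 9
step 5: 9 = 8 + 1; sub 9 for 8: 9 + 1; = 10; G_6 = 10−1 = 9
step 6: 9 = 9; sub 10 for 9: 10; = 10; G_7 = 10−1 = 9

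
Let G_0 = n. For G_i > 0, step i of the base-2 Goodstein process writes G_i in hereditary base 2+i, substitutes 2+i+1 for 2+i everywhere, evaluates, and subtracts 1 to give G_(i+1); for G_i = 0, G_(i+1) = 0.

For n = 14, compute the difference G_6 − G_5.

128542131

[0] 14 ≡ 2^(2 + 1) + 2^2 + 2 (base 2). Lift 3: 111. −1: 110.
[1] 110 ≡ 3^(3 + 1) + 3^3 + 2 (base 3). Lift 4: 1282. −1: 1281.
[2] 1281 ≡ 4^(4 + 1) + 4^4 + 1 (base 4). Lift 5: 18751. −1: 18750.
[3] 18750 ≡ 5^(5 + 1) + 5^5 (base 5). Lift 6: 326592. −1: 326591.
[4] 326591 ≡ 6^(6 + 1) + 5·6^5 + 5·6^4 + 5·6^3 + 5·6^2 + 5·6 + 5 (base 6). Lift 7: 5862841. −1: 5862840.
[5] 5862840 ≡ 7^(7 + 1) + 5·7^5 + 5·7^4 + 5·7^3 + 5·7^2 + 5·7 + 4 (base 7). Lift 8: 134404972. −1: 134404971.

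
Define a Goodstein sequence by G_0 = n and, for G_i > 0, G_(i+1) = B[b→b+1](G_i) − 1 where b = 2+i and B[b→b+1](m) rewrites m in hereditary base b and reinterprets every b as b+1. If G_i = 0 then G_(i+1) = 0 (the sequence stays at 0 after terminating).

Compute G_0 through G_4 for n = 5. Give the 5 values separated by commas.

5, 27, 255, 467, 775

5 —HB2→ 2^2 + 1 —bump→ 3^3 + 1 = 28 —(−1)→ 27
27 —HB3→ 3^3 —bump→ 4^4 = 256 —(−1)→ 255
255 —HB4→ 3·4^3 + 3·4^2 + 3·4 + 3 —bump→ 3·5^3 + 3·5^2 + 3·5 + 3 = 468 —(−1)→ 467
467 —HB5→ 3·5^3 + 3·5^2 + 3·5 + 2 —bump→ 3·6^3 + 3·6^2 + 3·6 + 2 = 776 —(−1)→ 775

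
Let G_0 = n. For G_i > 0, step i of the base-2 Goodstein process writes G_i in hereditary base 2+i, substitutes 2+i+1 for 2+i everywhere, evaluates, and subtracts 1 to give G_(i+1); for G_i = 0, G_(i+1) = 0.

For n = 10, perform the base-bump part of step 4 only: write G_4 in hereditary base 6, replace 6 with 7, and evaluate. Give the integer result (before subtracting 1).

10 —HB2→ 2^(2 + 1) + 2 —bump→ 3^(3 + 1) + 3 = 84 —(−1)→ 83
83 —HB3→ 3^(3 + 1) + 2 —bump→ 4^(4 + 1) + 2 = 1026 —(−1)→ 1025
1025 —HB4→ 4^(4 + 1) + 1 —bump→ 5^(5 + 1) + 1 = 15626 —(−1)→ 15625
15625 —HB5→ 5^(5 + 1) —bump→ 6^(6 + 1) = 279936 —(−1)→ 279935

4215755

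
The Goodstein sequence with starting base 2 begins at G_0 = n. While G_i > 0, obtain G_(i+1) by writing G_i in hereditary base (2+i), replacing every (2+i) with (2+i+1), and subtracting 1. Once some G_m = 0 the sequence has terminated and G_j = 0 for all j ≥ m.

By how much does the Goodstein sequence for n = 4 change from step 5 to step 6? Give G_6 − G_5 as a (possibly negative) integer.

30

(0) 4|_2 = 2^2 ↦ 3^3|_3 = 27 ⇒ 26
(1) 26|_3 = 2·3^2 + 2·3 + 2 ↦ 2·4^2 + 2·4 + 2|_4 = 42 ⇒ 41
(2) 41|_4 = 2·4^2 + 2·4 + 1 ↦ 2·5^2 + 2·5 + 1|_5 = 61 ⇒ 60
(3) 60|_5 = 2·5^2 + 2·5 ↦ 2·6^2 + 2·6|_6 = 84 ⇒ 83
(4) 83|_6 = 2·6^2 + 6 + 5 ↦ 2·7^2 + 7 + 5|_7 = 110 ⇒ 109
(5) 109|_7 = 2·7^2 + 7 + 4 ↦ 2·8^2 + 8 + 4|_8 = 140 ⇒ 139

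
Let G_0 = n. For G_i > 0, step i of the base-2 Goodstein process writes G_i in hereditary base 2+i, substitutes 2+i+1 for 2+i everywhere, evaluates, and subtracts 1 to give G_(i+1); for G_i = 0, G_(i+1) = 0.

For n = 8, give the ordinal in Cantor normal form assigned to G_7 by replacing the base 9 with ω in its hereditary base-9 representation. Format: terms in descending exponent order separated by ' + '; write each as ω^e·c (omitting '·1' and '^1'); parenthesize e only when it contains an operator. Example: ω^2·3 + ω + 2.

ω^ω·2 + ω^2·2 + ω + 2

[0] 8 ≡ 2^(2 + 1) (base 2). Lift 3: 81. −1: 80.
[1] 80 ≡ 2·3^3 + 2·3^2 + 2·3 + 2 (base 3). Lift 4: 554. −1: 553.
[2] 553 ≡ 2·4^4 + 2·4^2 + 2·4 + 1 (base 4). Lift 5: 6311. −1: 6310.
[3] 6310 ≡ 2·5^5 + 2·5^2 + 2·5 (base 5). Lift 6: 93396. −1: 93395.
[4] 93395 ≡ 2·6^6 + 2·6^2 + 6 + 5 (base 6). Lift 7: 1647196. −1: 1647195.
[5] 1647195 ≡ 2·7^7 + 2·7^2 + 7 + 4 (base 7). Lift 8: 33554572. −1: 33554571.
[6] 33554571 ≡ 2·8^8 + 2·8^2 + 8 + 3 (base 8). Lift 9: 774841152. −1: 774841151.
[7] 774841151 ≡ 2·9^9 + 2·9^2 + 9 + 2 (base 9). Lift 10: 20000000212. −1: 20000000211.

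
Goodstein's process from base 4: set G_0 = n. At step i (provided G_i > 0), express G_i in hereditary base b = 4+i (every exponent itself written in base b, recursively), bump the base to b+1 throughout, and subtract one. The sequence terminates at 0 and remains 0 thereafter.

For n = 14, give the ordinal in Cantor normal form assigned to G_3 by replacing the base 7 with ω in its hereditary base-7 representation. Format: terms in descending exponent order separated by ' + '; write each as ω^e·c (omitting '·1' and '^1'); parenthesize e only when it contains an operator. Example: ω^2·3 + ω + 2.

ω·2 + 6

base 4: 14 = 3·4 + 2; at 5: 3·5 + 2 = 17; next = 16
base 5: 16 = 3·5 + 1; at 6: 3·6 + 1 = 19; next = 18
base 6: 18 = 3·6; at 7: 3·7 = 21; next = 20
base 7: 20 = 2·7 + 6; at 8: 2·8 + 6 = 22; next = 21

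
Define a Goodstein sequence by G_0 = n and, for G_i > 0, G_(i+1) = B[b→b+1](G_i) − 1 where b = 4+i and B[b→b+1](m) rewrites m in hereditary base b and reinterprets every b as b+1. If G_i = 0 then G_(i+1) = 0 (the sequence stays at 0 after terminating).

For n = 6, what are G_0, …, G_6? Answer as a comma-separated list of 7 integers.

6, 6, 6, 6, 5, 4, 3

G_0=6  [base 4] 4 + 2  →[4↦5]→  5 + 2 = 7  −1 ⇒ G_1=6
G_1=6  [base 5] 5 + 1  →[5↦6]→  6 + 1 = 7  −1 ⇒ G_2=6
G_2=6  [base 6] 6  →[6↦7]→  7 = 7  −1 ⇒ G_3=6
G_3=6  [base 7] 6  →[7↦8]→  6 = 6  −1 ⇒ G_4=5
G_4=5  [base 8] 5  →[8↦9]→  5 = 5  −1 ⇒ G_5=4
G_5=4  [base 9] 4  →[9↦10]→  4 = 4  −1 ⇒ G_6=3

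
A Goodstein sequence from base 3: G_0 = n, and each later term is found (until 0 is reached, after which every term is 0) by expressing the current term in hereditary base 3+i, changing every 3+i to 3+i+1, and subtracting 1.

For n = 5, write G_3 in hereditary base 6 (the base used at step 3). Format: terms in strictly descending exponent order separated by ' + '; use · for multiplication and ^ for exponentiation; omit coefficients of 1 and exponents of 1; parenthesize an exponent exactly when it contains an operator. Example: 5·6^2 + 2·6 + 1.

G_0 = 5. HB_3(5) = 3 + 2. Bump = 6. G_1 = 5.
G_1 = 5. HB_4(5) = 4 + 1. Bump = 6. G_2 = 5.
G_2 = 5. HB_5(5) = 5. Bump = 6. G_3 = 5.
G_3 = 5. HB_6(5) = 5. Bump = 5. G_4 = 4.

5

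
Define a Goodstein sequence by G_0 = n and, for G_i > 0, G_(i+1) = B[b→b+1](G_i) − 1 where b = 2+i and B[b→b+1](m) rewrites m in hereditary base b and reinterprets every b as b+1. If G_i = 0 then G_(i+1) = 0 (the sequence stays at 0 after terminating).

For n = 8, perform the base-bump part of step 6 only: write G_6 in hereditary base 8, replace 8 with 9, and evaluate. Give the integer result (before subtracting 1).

base 2: 8 = 2^(2 + 1); at 3: 3^(3 + 1) = 81; next = 80
base 3: 80 = 2·3^3 + 2·3^2 + 2·3 + 2; at 4: 2·4^4 + 2·4^2 + 2·4 + 2 = 554; next = 553
base 4: 553 = 2·4^4 + 2·4^2 + 2·4 + 1; at 5: 2·5^5 + 2·5^2 + 2·5 + 1 = 6311; next = 6310
base 5: 6310 = 2·5^5 + 2·5^2 + 2·5; at 6: 2·6^6 + 2·6^2 + 2·6 = 93396; next = 93395
base 6: 93395 = 2·6^6 + 2·6^2 + 6 + 5; at 7: 2·7^7 + 2·7^2 + 7 + 5 = 1647196; next = 1647195
base 7: 1647195 = 2·7^7 + 2·7^2 + 7 + 4; at 8: 2·8^8 + 2·8^2 + 8 + 4 = 33554572; next = 33554571
base 8: 33554571 = 2·8^8 + 2·8^2 + 8 + 3; at 9: 2·9^9 + 2·9^2 + 9 + 3 = 774841152; next = 774841151

774841152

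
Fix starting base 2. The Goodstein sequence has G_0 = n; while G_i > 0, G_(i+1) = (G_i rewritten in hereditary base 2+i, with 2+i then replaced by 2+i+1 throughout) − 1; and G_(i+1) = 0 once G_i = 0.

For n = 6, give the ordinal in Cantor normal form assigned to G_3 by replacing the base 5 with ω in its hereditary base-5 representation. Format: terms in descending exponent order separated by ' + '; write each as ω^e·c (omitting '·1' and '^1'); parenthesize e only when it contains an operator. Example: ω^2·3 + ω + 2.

[0] 6 ≡ 2^2 + 2 (base 2). Lift 3: 30. −1: 29.
[1] 29 ≡ 3^3 + 2 (base 3). Lift 4: 258. −1: 257.
[2] 257 ≡ 4^4 + 1 (base 4). Lift 5: 3126. −1: 3125.
[3] 3125 ≡ 5^5 (base 5). Lift 6: 46656. −1: 46655.

ω^ω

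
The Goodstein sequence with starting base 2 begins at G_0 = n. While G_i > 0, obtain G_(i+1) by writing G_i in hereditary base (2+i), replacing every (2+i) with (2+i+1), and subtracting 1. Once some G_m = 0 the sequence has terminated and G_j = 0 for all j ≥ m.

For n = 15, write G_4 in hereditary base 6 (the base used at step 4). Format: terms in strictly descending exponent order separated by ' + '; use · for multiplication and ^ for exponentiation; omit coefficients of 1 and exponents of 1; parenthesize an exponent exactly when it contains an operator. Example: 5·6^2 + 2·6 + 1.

i=0: 15 = 2^(2 + 1) + 2^2 + 2 + 1 (b=2); 2→3: 3^(3 + 1) + 3^3 + 3 + 1 = 112; 112−1 = 111
i=1: 111 = 3^(3 + 1) + 3^3 + 3 (b=3); 3→4: 4^(4 + 1) + 4^4 + 4 = 1284; 1284−1 = 1283
i=2: 1283 = 4^(4 + 1) + 4^4 + 3 (b=4); 4→5: 5^(5 + 1) + 5^5 + 3 = 18753; 18753−1 = 18752
i=3: 18752 = 5^(5 + 1) + 5^5 + 2 (b=5); 5→6: 6^(6 + 1) + 6^6 + 2 = 326594; 326594−1 = 326593

6^(6 + 1) + 6^6 + 1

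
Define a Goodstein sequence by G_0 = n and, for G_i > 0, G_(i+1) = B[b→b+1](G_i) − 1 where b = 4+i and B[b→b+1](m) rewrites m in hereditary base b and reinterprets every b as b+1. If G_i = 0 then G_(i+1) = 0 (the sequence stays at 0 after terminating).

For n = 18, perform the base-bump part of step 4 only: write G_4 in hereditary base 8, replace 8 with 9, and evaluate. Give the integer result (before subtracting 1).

59

i=0: 18 = 4^2 + 2 (b=4); 4→5: 5^2 + 2 = 27; 27−1 = 26
i=1: 26 = 5^2 + 1 (b=5); 5→6: 6^2 + 1 = 37; 37−1 = 36
i=2: 36 = 6^2 (b=6); 6→7: 7^2 = 49; 49−1 = 48
i=3: 48 = 6·7 + 6 (b=7); 7→8: 6·8 + 6 = 54; 54−1 = 53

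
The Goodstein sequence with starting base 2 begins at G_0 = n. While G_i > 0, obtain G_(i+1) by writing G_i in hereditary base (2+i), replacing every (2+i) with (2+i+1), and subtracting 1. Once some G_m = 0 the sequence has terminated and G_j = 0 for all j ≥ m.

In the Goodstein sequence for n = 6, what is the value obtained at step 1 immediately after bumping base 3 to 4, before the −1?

step 0: 6 = 2^2 + 2; sub 3 for 2: 3^3 + 3; = 30; G_1 = 30−1 = 29
step 1: 29 = 3^3 + 2; sub 4 for 3: 4^4 + 2; = 258; G_2 = 258−1 = 257

258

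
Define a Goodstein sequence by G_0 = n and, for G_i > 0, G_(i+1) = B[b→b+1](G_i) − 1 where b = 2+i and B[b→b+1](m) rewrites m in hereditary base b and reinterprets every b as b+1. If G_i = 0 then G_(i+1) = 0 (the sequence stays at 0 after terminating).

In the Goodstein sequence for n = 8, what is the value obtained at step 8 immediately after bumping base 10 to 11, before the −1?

[0] 8 ≡ 2^(2 + 1) (base 2). Lift 3: 81. −1: 80.
[1] 80 ≡ 2·3^3 + 2·3^2 + 2·3 + 2 (base 3). Lift 4: 554. −1: 553.
[2] 553 ≡ 2·4^4 + 2·4^2 + 2·4 + 1 (base 4). Lift 5: 6311. −1: 6310.
[3] 6310 ≡ 2·5^5 + 2·5^2 + 2·5 (base 5). Lift 6: 93396. −1: 93395.
[4] 93395 ≡ 2·6^6 + 2·6^2 + 6 + 5 (base 6). Lift 7: 1647196. −1: 1647195.
[5] 1647195 ≡ 2·7^7 + 2·7^2 + 7 + 4 (base 7). Lift 8: 33554572. −1: 33554571.
[6] 33554571 ≡ 2·8^8 + 2·8^2 + 8 + 3 (base 8). Lift 9: 774841152. −1: 774841151.
[7] 774841151 ≡ 2·9^9 + 2·9^2 + 9 + 2 (base 9). Lift 10: 20000000212. −1: 20000000211.
[8] 20000000211 ≡ 2·10^10 + 2·10^2 + 10 + 1 (base 10). Lift 11: 570623341476. −1: 570623341475.

570623341476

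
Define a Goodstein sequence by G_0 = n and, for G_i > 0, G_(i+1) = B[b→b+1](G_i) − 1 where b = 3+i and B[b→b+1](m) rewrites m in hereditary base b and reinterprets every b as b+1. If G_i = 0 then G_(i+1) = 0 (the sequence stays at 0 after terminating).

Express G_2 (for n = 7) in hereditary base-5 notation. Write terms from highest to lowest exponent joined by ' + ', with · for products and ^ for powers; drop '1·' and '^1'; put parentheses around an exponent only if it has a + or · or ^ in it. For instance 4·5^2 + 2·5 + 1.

5 + 4

G_0 = 7. HB_3(7) = 2·3 + 1. Bump = 9. G_1 = 8.
G_1 = 8. HB_4(8) = 2·4. Bump = 10. G_2 = 9.
G_2 = 9. HB_5(9) = 5 + 4. Bump = 10. G_3 = 9.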